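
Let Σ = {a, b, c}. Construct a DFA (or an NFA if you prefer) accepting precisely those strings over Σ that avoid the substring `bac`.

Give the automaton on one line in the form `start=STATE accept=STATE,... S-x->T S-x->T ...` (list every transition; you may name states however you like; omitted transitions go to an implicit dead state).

start=S0 accept=S0,S1,S2 S0-a->S0 S0-b->S1 S0-c->S0 S1-a->S2 S1-b->S1 S1-c->S0 S2-a->S0 S2-b->S1 S2-c->S3 S3-a->S3 S3-b->S3 S3-c->S3

This is the complement of 'contains `bac`'. Use the same substring-matching states — S0 through S3 holding how much of `bac` has just been matched — but flip the accepting set: everything except the trap S3 accepts.
4 states suffice.
        a   b   c  
>* S0   S0  S1  S0 
 * S1   S2  S1  S0 
 * S2   S0  S1  S3 
   S3   S3  S3  S3 
(> = start, * = accepting)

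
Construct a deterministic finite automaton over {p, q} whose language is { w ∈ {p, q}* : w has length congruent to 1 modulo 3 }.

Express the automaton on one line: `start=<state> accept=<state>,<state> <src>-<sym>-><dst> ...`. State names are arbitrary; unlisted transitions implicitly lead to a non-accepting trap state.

start=A accept=B A-p->B A-q->B B-p->C B-q->C C-p->A C-q->A

Only the length mod 3 matters, so use a 3-cycle: from any state, every input symbol moves to the next state, wrapping C back to A. Mark B accepting.
3 states suffice.
       p  q 
>  A   B  B 
 * B   C  C 
   C   A  A 
(> = start, * = accepting)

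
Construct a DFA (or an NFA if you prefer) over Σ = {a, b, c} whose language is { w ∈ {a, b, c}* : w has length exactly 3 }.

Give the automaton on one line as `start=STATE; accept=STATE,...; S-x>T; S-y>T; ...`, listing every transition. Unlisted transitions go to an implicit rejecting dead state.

start=q0; accept=q3; q0-a>q1; q0-b>q1; q0-c>q1; q1-a>q2; q1-b>q2; q1-c>q2; q2-a>q3; q2-b>q3; q2-c>q3; q3-a>q4; q3-b>q4; q3-c>q4; q4-a>q4; q4-b>q4; q4-c>q4

We only need to distinguish lengths 0, 1, …, 3, and '>3'. Chain q0 → q1 → q2 → q3 → q4 on every symbol, with q4 looping. Accepting states: {q3}.
A 5-state machine:
        a   b   c  
>  q0   q1  q1  q1 
   q1   q2  q2  q2 
   q2   q3  q3  q3 
 * q3   q4  q4  q4 
   q4   q4  q4  q4 
(> = start, * = accepting)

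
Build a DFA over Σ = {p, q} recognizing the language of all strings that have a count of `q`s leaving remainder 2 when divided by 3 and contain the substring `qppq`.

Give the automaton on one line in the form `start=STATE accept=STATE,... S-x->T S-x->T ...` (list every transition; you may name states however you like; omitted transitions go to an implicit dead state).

start=S0 accept=S8 S0-p->S0 S0-q->S1 S1-p->S2 S1-q->S3 S2-p->S4 S2-q->S3 S3-p->S5 S3-q->S6 S4-p->S7 S4-q->S8 S5-p->S9 S5-q->S6 S6-p->S10 S6-q->S1 S7-p->S7 S7-q->S3 S8-p->S8 S8-q->S11 S9-p->S12 S9-q->S11 S10-p->S13 S10-q->S1 S11-p->S11 S11-q->S14 S12-p->S12 S12-q->S6 S13-p->S0 S13-q->S14 S14-p->S14 S14-q->S8

Build one automaton per condition and run them in lockstep. The first has 3 states tracking the count of `q`s modulo 3; the second has 5 states tracking whether and how much of `qppq` has been seen. A product state is a pair (one from each), accepting exactly when both do.
With 15 states:
          p    q  
>  S0     S0   S1 
   S1     S2   S3 
   S2     S4   S3 
   S3     S5   S6 
   S4     S7   S8 
   S5     S9   S6 
   S6    S10   S1 
   S7     S7   S3 
 * S8     S8  S11 
   S9    S12  S11 
   S10   S13   S1 
   S11   S11  S14 
   S12   S12   S6 
   S13    S0  S14 
   S14   S14   S8 
(> = start, * = accepting)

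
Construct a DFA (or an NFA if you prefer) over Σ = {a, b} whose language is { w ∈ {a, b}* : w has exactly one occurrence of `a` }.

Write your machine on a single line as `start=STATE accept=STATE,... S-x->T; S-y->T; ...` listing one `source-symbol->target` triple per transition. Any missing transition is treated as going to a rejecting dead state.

Only the number of `a`s matters, and only up to 2. Make a chain s0 → s1 → s2 advanced by each `a` (with s2 absorbing); every other symbol self-loops. The accepting set is {s1}.
        a   b  
>  s0   s1  s0 
 * s1   s2  s1 
   s2   s2  s2 
(> = start, * = accepting)

start=s0; accept=s1; s0-a->s1; s0-b->s0; s1-a->s2; s1-b->s1; s2-a->s2; s2-b->s2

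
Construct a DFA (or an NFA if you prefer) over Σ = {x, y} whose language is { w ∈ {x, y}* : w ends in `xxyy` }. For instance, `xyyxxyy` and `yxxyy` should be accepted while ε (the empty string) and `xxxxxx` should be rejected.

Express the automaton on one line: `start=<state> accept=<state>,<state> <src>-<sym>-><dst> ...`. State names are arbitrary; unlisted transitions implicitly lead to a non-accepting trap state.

start=A accept=E A-x->B A-y->A B-x->C B-y->A C-x->C C-y->D D-x->B D-y->E E-x->B E-y->A

Let each state record the length of the longest suffix of the input read so far that is also a prefix of `xxyy`. B means the last symbol is `x`; C means the last 2 symbols are `xx`; D means the last 3 symbols are `xxy`; E means the last 4 symbols are `xxyy`. Accept only at E, where the string currently ends in `xxyy`.
With 5 states:
       x  y 
>  A   B  A 
   B   C  A 
   C   C  D 
   D   B  E 
 * E   B  A 
(> = start, * = accepting)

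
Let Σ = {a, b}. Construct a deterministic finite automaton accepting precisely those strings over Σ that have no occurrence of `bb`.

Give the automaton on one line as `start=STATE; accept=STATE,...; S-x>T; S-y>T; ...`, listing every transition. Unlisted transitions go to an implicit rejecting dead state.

This is the complement of 'contains `bb`'. Use the same substring-matching states — q0 through q2 holding how much of `bb` has just been matched — but flip the accepting set: everything except the trap q2 accepts.
3 states suffice.
        a   b  
>* q0   q0  q1 
 * q1   q0  q2 
   q2   q2  q2 
(> = start, * = accepting)

start=q0; accept=q0,q1; q0-a>q0; q0-b>q1; q1-a>q0; q1-b>q2; q2-a>q2; q2-b>q2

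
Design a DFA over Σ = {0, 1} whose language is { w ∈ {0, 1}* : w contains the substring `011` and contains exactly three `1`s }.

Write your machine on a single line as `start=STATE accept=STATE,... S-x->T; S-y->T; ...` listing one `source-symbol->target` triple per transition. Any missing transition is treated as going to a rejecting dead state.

Build one automaton per condition and run them in lockstep. One (4 states) tracks whether and how much of `011` has been seen; the other (5 states) tracks the count of `1`s, saturating at 4. Each combined state is a pair, one component from each; accept when both components accept.
A 17-state machine:
          0    1  
>  s0     s1   s2 
   s1     s1   s3 
   s2     s4   s5 
   s3     s4   s6 
   s4     s4   s7 
   s5     s8   s9 
   s6     s6  s10 
   s7     s8  s10 
   s8     s8  s11 
   s9    s12  s13 
 * s10   s10  s14 
   s11   s12  s14 
   s12   s12  s15 
   s13   s16  s13 
   s14   s14  s14 
   s15   s16  s14 
   s16   s16  s15 
(> = start, * = accepting)

start=s0; accept=s10; s0-0->s1; s0-1->s2; s1-0->s1; s1-1->s3; s2-0->s4; s2-1->s5; s3-0->s4; s3-1->s6; s4-0->s4; s4-1->s7; s5-0->s8; s5-1->s9; s6-0->s6; s6-1->s10; s7-0->s8; s7-1->s10; s8-0->s8; s8-1->s11; s9-0->s12; s9-1->s13; s10-0->s10; s10-1->s14; s11-0->s12; s11-1->s14; s12-0->s12; s12-1->s15; s13-0->s16; s13-1->s13; s14-0->s14; s14-1->s14; s15-0->s16; s15-1->s14; s16-0->s16; s16-1->s15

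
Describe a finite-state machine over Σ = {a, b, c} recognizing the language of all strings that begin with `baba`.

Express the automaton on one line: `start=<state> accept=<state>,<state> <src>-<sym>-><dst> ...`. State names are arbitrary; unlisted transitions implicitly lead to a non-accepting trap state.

start=s0 accept=s4 s0-a->s5 s0-b->s1 s0-c->s5 s1-a->s2 s1-b->s5 s1-c->s5 s2-a->s5 s2-b->s3 s2-c->s5 s3-a->s4 s3-b->s5 s3-c->s5 s4-a->s4 s4-b->s4 s4-c->s4 s5-a->s5 s5-b->s5 s5-c->s5

Walk along `baba` while the input agrees: from s0 take `b` to s1, and so on. Any deviation drops to the rejecting sink s5. Once s4 is reached the prefix is confirmed and every continuation is accepted.
With 6 states:
        a   b   c  
>  s0   s5  s1  s5 
   s1   s2  s5  s5 
   s2   s5  s3  s5 
   s3   s4  s5  s5 
 * s4   s4  s4  s4 
   s5   s5  s5  s5 
(> = start, * = accepting)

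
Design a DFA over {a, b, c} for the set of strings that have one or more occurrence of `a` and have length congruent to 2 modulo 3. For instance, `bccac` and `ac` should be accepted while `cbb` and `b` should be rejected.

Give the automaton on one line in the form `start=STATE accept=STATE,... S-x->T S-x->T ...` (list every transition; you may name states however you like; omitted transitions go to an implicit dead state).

start=S0 accept=S3 S0-a->S1 S0-b->S2 S0-c->S2 S1-a->S3 S1-b->S3 S1-c->S3 S2-a->S3 S2-b->S4 S2-c->S4 S3-a->S5 S3-b->S5 S3-c->S5 S4-a->S5 S4-b->S0 S4-c->S0 S5-a->S1 S5-b->S1 S5-c->S1

Handle the two conditions separately and then intersect. One (3 states) tracks the count of `a`s, saturating at 2; the other (3 states) tracks the input length modulo 3. Each combined state is a pair, one component from each; accept when both components accept. After merging equivalent states the machine shrinks.
With 6 states:
        a   b   c  
>  S0   S1  S2  S2 
   S1   S3  S3  S3 
   S2   S3  S4  S4 
 * S3   S5  S5  S5 
   S4   S5  S0  S0 
   S5   S1  S1  S1 
(> = start, * = accepting)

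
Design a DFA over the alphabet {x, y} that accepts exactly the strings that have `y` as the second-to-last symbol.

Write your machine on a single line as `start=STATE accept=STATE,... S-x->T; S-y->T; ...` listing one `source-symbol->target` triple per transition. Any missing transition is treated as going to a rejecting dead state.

A DFA must remember the last 2 symbols (since which symbol is second-to-last isn't known until the input ends). Use one state per possible window of the last ≤2 symbols; accept from those whose window starts with `y`.
With 7 states:
        x   y  
>  q0   q1  q2 
   q1   q3  q4 
   q2   q5  q6 
   q3   q3  q4 
   q4   q5  q6 
 * q5   q3  q4 
 * q6   q5  q6 
(> = start, * = accepting)

start=q0; accept=q5,q6; q0-x->q1; q0-y->q2; q1-x->q3; q1-y->q4; q2-x->q5; q2-y->q6; q3-x->q3; q3-y->q4; q4-x->q5; q4-y->q6; q5-x->q3; q5-y->q4; q6-x->q5; q6-y->q6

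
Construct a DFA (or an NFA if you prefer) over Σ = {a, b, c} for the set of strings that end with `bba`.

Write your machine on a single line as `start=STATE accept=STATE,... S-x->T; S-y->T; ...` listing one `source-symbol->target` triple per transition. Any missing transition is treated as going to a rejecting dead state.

start=q0; accept=q3; q0-a->q0; q0-b->q1; q0-c->q0; q1-a->q0; q1-b->q2; q1-c->q0; q2-a->q3; q2-b->q2; q2-c->q0; q3-a->q0; q3-b->q1; q3-c->q0

Remember how much of `bba` the current input suffix matches. State q0 means no match yet; q1 means the last symbol is `b`; q2 means the last 2 symbols are `bb`; q3 means the last 3 symbols are `bba`. Only q3 accepts. On a mismatch, fall back to the longest proper suffix that is still a prefix of `bba`.
4 states suffice.
        a   b   c  
>  q0   q0  q1  q0 
   q1   q0  q2  q0 
   q2   q3  q2  q0 
 * q3   q0  q1  q0 
(> = start, * = accepting)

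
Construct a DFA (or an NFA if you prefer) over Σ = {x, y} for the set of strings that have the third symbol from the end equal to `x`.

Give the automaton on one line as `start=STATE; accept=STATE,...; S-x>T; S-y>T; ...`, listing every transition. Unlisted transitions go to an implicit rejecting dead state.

start=q0; accept=q7,q8,q9,q10; q0-x>q1; q0-y>q2; q1-x>q3; q1-y>q4; q2-x>q5; q2-y>q6; q3-x>q7; q3-y>q8; q4-x>q9; q4-y>q10; q5-x>q11; q5-y>q12; q6-x>q13; q6-y>q14; q7-x>q7; q7-y>q8; q8-x>q9; q8-y>q10; q9-x>q11; q9-y>q12; q10-x>q13; q10-y>q14; q11-x>q7; q11-y>q8; q12-x>q9; q12-y>q10; q13-x>q11; q13-y>q12; q14-x>q13; q14-y>q14

Because acceptance depends on a position counted from the end, the machine has to buffer the most recent 3 symbols. Make each state the string of the last up-to-3 symbols read; on input `x` shift the window left and append `x`. Accept when the buffered window has length 3 and begins with `x`.
15 states suffice.
          x    y  
>  q0     q1   q2 
   q1     q3   q4 
   q2     q5   q6 
   q3     q7   q8 
   q4     q9  q10 
   q5    q11  q12 
   q6    q13  q14 
 * q7     q7   q8 
 * q8     q9  q10 
 * q9    q11  q12 
 * q10   q13  q14 
   q11    q7   q8 
   q12    q9  q10 
   q13   q11  q12 
   q14   q13  q14 
(> = start, * = accepting)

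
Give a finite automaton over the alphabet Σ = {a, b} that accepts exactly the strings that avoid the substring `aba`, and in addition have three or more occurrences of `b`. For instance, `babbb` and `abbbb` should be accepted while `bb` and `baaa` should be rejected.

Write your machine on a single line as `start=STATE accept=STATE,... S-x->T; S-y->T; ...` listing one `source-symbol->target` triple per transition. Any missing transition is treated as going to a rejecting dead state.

Run two small machines in parallel and take their product. One (4 states) tracks partial matches of the forbidden pattern `aba`; the other (5 states) tracks the count of `b`s, saturating at 4. Each combined state is a pair, one component from each; accept when both components accept. Minimizing collapses redundant product states.
A 12-state machine:
          a    b  
>  S0     S1   S2 
   S1     S1   S3 
   S2     S4   S5 
   S3     S6   S5 
   S4     S4   S7 
   S5     S8   S9 
   S6     S6   S6 
   S7     S6   S9 
   S8     S8  S10 
 * S9    S11   S9 
 * S10    S6   S9 
 * S11   S11  S10 
(> = start, * = accepting)

start=S0; accept=S9,S10,S11; S0-a->S1; S0-b->S2; S1-a->S1; S1-b->S3; S2-a->S4; S2-b->S5; S3-a->S6; S3-b->S5; S4-a->S4; S4-b->S7; S5-a->S8; S5-b->S9; S6-a->S6; S6-b->S6; S7-a->S6; S7-b->S9; S8-a->S8; S8-b->S10; S9-a->S11; S9-b->S9; S10-a->S6; S10-b->S9; S11-a->S11; S11-b->S10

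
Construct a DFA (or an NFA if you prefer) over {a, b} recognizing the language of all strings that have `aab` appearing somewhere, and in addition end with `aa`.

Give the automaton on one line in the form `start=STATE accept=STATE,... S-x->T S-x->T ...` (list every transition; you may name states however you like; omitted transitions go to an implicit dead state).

start=q0 accept=q5 q0-a->q1 q0-b->q0 q1-a->q2 q1-b->q0 q2-a->q2 q2-b->q3 q3-a->q4 q3-b->q3 q4-a->q5 q4-b->q3 q5-a->q5 q5-b->q3

Handle the two conditions separately and then intersect. One (4 states) tracks whether and how much of `aab` has been seen; the other (3 states) tracks how much of the suffix `aa` has currently been matched. Each combined state is a pair, one component from each; accept when both components accept.
        a   b  
>  q0   q1  q0 
   q1   q2  q0 
   q2   q2  q3 
   q3   q4  q3 
   q4   q5  q3 
 * q5   q5  q3 
(> = start, * = accepting)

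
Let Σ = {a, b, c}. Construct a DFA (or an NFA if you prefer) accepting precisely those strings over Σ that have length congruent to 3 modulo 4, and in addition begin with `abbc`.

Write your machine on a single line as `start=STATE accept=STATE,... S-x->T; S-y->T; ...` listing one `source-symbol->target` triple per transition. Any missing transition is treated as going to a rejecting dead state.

start=q0; accept=q8; q0-a->q1; q0-b->q2; q0-c->q2; q1-a->q2; q1-b->q3; q1-c->q2; q2-a->q2; q2-b->q2; q2-c->q2; q3-a->q2; q3-b->q4; q3-c->q2; q4-a->q2; q4-b->q2; q4-c->q5; q5-a->q6; q5-b->q6; q5-c->q6; q6-a->q7; q6-b->q7; q6-c->q7; q7-a->q8; q7-b->q8; q7-c->q8; q8-a->q5; q8-b->q5; q8-c->q5

Handle the two conditions separately and then intersect. The first has 4 states tracking the input length modulo 4; the second has 6 states tracking whether the input so far still matches the prefix `abbc`. A product state is a pair (one from each), accepting exactly when both do. Equivalent product states are then merged.
        a   b   c  
>  q0   q1  q2  q2 
   q1   q2  q3  q2 
   q2   q2  q2  q2 
   q3   q2  q4  q2 
   q4   q2  q2  q5 
   q5   q6  q6  q6 
   q6   q7  q7  q7 
   q7   q8  q8  q8 
 * q8   q5  q5  q5 
(> = start, * = accepting)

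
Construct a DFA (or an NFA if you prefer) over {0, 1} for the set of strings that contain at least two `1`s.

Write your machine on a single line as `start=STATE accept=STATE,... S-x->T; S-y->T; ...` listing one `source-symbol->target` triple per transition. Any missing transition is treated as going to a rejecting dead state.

Only the number of `1`s matters, and only up to 3. Make a chain S0 → S1 → S2 → S3 advanced by each `1` (with S3 absorbing); every other symbol self-loops. The accepting set is {S2, S3}.
        0   1  
>  S0   S0  S1 
   S1   S1  S2 
 * S2   S2  S3 
 * S3   S3  S3 
(> = start, * = accepting)

start=S0; accept=S2,S3; S0-0->S0; S0-1->S1; S1-0->S1; S1-1->S2; S2-0->S2; S2-1->S3; S3-0->S3; S3-1->S3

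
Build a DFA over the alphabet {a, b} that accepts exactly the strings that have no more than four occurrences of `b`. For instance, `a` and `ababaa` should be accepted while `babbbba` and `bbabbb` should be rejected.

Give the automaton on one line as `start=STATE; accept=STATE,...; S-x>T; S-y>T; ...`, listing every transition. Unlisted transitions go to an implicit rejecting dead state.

Count `b`s, saturating at 5: states S0 through S4 mean 0 through 4 `b`s seen; S5 means more than 4. Each `b` increments (capped at S5); other symbols loop. Accept from {S0, S1, S2, S3, S4}.
        a   b  
>* S0   S0  S1 
 * S1   S1  S2 
 * S2   S2  S3 
 * S3   S3  S4 
 * S4   S4  S5 
   S5   S5  S5 
(> = start, * = accepting)

start=S0; accept=S0,S1,S2,S3,S4; S0-a>S0; S0-b>S1; S1-a>S1; S1-b>S2; S2-a>S2; S2-b>S3; S3-a>S3; S3-b>S4; S4-a>S4; S4-b>S5; S5-a>S5; S5-b>S5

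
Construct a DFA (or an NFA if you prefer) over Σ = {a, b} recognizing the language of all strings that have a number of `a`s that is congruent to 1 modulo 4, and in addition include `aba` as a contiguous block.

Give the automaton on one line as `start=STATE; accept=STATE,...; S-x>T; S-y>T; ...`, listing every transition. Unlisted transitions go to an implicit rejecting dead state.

Handle the two conditions separately and then intersect. One (4 states) tracks the count of `a`s modulo 4; the other (4 states) tracks whether and how much of `aba` has been seen. Each combined state is a pair, one component from each; accept when both components accept.
A 16-state machine:
          a    b  
>  q0     q1   q0 
   q1     q2   q3 
   q2     q4   q5 
   q3     q6   q7 
   q4     q8   q9 
   q5    q10  q11 
   q6    q10   q6 
   q7     q2   q7 
   q8     q1  q12 
   q9    q13  q14 
   q10   q13  q10 
   q11    q4  q11 
   q12   q15   q0 
   q13   q15  q13 
   q14    q8  q14 
 * q15    q6  q15 
(> = start, * = accepting)

start=q0; accept=q15; q0-a>q1; q0-b>q0; q1-a>q2; q1-b>q3; q2-a>q4; q2-b>q5; q3-a>q6; q3-b>q7; q4-a>q8; q4-b>q9; q5-a>q10; q5-b>q11; q6-a>q10; q6-b>q6; q7-a>q2; q7-b>q7; q8-a>q1; q8-b>q12; q9-a>q13; q9-b>q14; q10-a>q13; q10-b>q10; q11-a>q4; q11-b>q11; q12-a>q15; q12-b>q0; q13-a>q15; q13-b>q13; q14-a>q8; q14-b>q14; q15-a>q6; q15-b>q15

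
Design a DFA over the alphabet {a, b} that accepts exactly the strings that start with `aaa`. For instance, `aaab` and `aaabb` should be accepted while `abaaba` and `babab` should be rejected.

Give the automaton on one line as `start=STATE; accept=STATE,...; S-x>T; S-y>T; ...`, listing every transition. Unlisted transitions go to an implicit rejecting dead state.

Walk along `aaa` while the input agrees: from q0 take `a` to q1, and so on. Any deviation drops to the rejecting sink q4. Once q3 is reached the prefix is confirmed and every continuation is accepted.
        a   b  
>  q0   q1  q4 
   q1   q2  q4 
   q2   q3  q4 
 * q3   q3  q3 
   q4   q4  q4 
(> = start, * = accepting)

start=q0; accept=q3; q0-a>q1; q0-b>q4; q1-a>q2; q1-b>q4; q2-a>q3; q2-b>q4; q3-a>q3; q3-b>q3; q4-a>q4; q4-b>q4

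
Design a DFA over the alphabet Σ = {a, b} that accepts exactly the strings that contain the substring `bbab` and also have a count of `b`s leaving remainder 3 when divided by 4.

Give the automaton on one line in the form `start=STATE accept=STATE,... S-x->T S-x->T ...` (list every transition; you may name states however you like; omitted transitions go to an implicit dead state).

start=q0 accept=q8 q0-a->q0 q0-b->q1 q1-a->q2 q1-b->q3 q2-a->q2 q2-b->q4 q3-a->q5 q3-b->q6 q4-a->q7 q4-b->q6 q5-a->q7 q5-b->q8 q6-a->q9 q6-b->q10 q7-a->q7 q7-b->q11 q8-a->q8 q8-b->q12 q9-a->q13 q9-b->q12 q10-a->q14 q10-b->q15 q11-a->q13 q11-b->q10 q12-a->q12 q12-b->q16 q13-a->q13 q13-b->q17 q14-a->q0 q14-b->q16 q15-a->q18 q15-b->q3 q16-a->q16 q16-b->q19 q17-a->q0 q17-b->q15 q18-a->q2 q18-b->q19 q19-a->q19 q19-b->q8

Build one automaton per condition and run them in lockstep. The first has 5 states tracking whether and how much of `bbab` has been seen; the second has 4 states tracking the count of `b`s modulo 4. A product state is a pair (one from each), accepting exactly when both do.
With 20 states:
          a    b  
>  q0     q0   q1 
   q1     q2   q3 
   q2     q2   q4 
   q3     q5   q6 
   q4     q7   q6 
   q5     q7   q8 
   q6     q9  q10 
   q7     q7  q11 
 * q8     q8  q12 
   q9    q13  q12 
   q10   q14  q15 
   q11   q13  q10 
   q12   q12  q16 
   q13   q13  q17 
   q14    q0  q16 
   q15   q18   q3 
   q16   q16  q19 
   q17    q0  q15 
   q18    q2  q19 
   q19   q19   q8 
(> = start, * = accepting)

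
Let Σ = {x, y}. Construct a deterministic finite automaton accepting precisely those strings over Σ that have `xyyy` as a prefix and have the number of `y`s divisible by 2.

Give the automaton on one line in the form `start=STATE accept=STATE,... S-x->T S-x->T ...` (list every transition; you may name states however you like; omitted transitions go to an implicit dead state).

Build one automaton per condition and run them in lockstep. The first has 6 states tracking whether the input so far still matches the prefix `xyyy`; the second has 2 states tracking the count of `y`s modulo 2. A product state is a pair (one from each), accepting exactly when both do. Minimizing collapses redundant product states.
With 7 states:
        x   y  
>  q0   q1  q2 
   q1   q2  q3 
   q2   q2  q2 
   q3   q2  q4 
   q4   q2  q5 
   q5   q5  q6 
 * q6   q6  q5 
(> = start, * = accepting)

start=q0 accept=q6 q0-x->q1 q0-y->q2 q1-x->q2 q1-y->q3 q2-x->q2 q2-y->q2 q3-x->q2 q3-y->q4 q4-x->q2 q4-y->q5 q5-x->q5 q5-y->q6 q6-x->q6 q6-y->q5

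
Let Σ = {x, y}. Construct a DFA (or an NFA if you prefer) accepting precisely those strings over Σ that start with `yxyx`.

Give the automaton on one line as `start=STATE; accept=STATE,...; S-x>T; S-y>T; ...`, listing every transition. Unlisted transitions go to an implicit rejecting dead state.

start=q0; accept=q4; q0-x>q5; q0-y>q1; q1-x>q2; q1-y>q5; q2-x>q5; q2-y>q3; q3-x>q4; q3-y>q5; q4-x>q4; q4-y>q4; q5-x>q5; q5-y>q5

Walk along `yxyx` while the input agrees: from q0 take `y` to q1, and so on. Any deviation drops to the rejecting sink q5. Once q4 is reached the prefix is confirmed and every continuation is accepted.
6 states suffice.
        x   y  
>  q0   q5  q1 
   q1   q2  q5 
   q2   q5  q3 
   q3   q4  q5 
 * q4   q4  q4 
   q5   q5  q5 
(> = start, * = accepting)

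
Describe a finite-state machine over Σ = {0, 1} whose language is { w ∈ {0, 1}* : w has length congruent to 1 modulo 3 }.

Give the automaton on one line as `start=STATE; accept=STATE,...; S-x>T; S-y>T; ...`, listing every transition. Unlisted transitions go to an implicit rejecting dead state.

Only the length mod 3 matters, so use a 3-cycle: from any state, every input symbol moves to the next state, wrapping C back to A. Mark B accepting.
       0  1 
>  A   B  B 
 * B   C  C 
   C   A  A 
(> = start, * = accepting)

start=A; accept=B; A-0>B; A-1>B; B-0>C; B-1>C; C-0>A; C-1>A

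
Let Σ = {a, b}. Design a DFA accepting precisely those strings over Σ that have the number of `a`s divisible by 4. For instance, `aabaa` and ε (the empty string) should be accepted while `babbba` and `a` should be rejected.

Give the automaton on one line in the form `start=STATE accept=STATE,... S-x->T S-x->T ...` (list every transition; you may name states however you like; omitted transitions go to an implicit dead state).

start=q0 accept=q0 q0-a->q1 q0-b->q0 q1-a->q2 q1-b->q1 q2-a->q3 q2-b->q2 q3-a->q0 q3-b->q3

The only thing that matters is how many `a`s have appeared, reduced mod 4. Use one state per residue: q0 for 0, …, q3 for 3. Reading `a` moves to the next residue; anything else stays put. q0 is accepting.
With 4 states:
        a   b  
>* q0   q1  q0 
   q1   q2  q1 
   q2   q3  q2 
   q3   q0  q3 
(> = start, * = accepting)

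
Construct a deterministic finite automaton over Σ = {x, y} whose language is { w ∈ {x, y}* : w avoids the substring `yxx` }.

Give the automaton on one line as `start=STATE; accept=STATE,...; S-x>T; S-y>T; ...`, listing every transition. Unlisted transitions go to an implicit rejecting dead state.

Track partial matches of the forbidden pattern `yxx`. State D is a dead state reached once `yxx` has occurred; every other state accepts. A means no part of `yxx` is currently matched.
4 states suffice.
       x  y 
>* A   A  B 
 * B   C  B 
 * C   D  B 
   D   D  D 
(> = start, * = accepting)

start=A; accept=A,B,C; A-x>A; A-y>B; B-x>C; B-y>B; C-x>D; C-y>B; D-x>D; D-y>D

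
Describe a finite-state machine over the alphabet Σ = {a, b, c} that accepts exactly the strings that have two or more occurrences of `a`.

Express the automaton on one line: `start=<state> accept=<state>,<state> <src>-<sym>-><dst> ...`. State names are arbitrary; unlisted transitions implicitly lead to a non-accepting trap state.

Only the number of `a`s matters, and only up to 3. Make a chain s0 → s1 → s2 → s3 advanced by each `a` (with s3 absorbing); every other symbol self-loops. The accepting set is {s2, s3}.
        a   b   c  
>  s0   s1  s0  s0 
   s1   s2  s1  s1 
 * s2   s3  s2  s2 
 * s3   s3  s3  s3 
(> = start, * = accepting)

start=s0 accept=s2,s3 s0-a->s1 s0-b->s0 s0-c->s0 s1-a->s2 s1-b->s1 s1-c->s1 s2-a->s3 s2-b->s2 s2-c->s2 s3-a->s3 s3-b->s3 s3-c->s3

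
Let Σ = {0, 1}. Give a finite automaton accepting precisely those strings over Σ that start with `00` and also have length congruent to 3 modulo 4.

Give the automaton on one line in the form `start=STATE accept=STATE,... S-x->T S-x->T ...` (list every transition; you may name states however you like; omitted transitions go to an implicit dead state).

start=S0 accept=S4 S0-0->S1 S0-1->S2 S1-0->S3 S1-1->S2 S2-0->S2 S2-1->S2 S3-0->S4 S3-1->S4 S4-0->S5 S4-1->S5 S5-0->S6 S5-1->S6 S6-0->S3 S6-1->S3

Run two small machines in parallel and take their product. One (4 states) tracks whether the input so far still matches the prefix `00`; the other (4 states) tracks the input length modulo 4. Each combined state is a pair, one component from each; accept when both components accept. After merging equivalent states the machine shrinks.
With 7 states:
        0   1  
>  S0   S1  S2 
   S1   S3  S2 
   S2   S2  S2 
   S3   S4  S4 
 * S4   S5  S5 
   S5   S6  S6 
   S6   S3  S3 
(> = start, * = accepting)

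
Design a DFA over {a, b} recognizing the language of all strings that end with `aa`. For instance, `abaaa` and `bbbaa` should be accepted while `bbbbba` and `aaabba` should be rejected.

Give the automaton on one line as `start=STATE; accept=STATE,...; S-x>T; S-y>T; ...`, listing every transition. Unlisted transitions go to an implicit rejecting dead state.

Let each state record the length of the longest suffix of the input read so far that is also a prefix of `aa`. S1 means the last symbol is `a`; S2 means the last 2 symbols are `aa`. Accept only at S2, where the string currently ends in `aa`.
With 3 states:
        a   b  
>  S0   S1  S0 
   S1   S2  S0 
 * S2   S2  S0 
(> = start, * = accepting)

start=S0; accept=S2; S0-a>S1; S0-b>S0; S1-a>S2; S1-b>S0; S2-a>S2; S2-b>S0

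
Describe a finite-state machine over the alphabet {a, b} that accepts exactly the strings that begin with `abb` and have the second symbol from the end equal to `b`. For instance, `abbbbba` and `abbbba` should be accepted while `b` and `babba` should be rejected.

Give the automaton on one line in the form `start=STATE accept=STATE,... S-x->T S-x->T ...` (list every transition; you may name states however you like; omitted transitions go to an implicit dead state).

Build one automaton per condition and run them in lockstep. One (5 states) tracks whether the input so far still matches the prefix `abb`; the other (7 states) tracks the last 2 symbols read. Each combined state is a pair, one component from each; accept when both components accept.
12 states suffice.
          a    b  
>  S0     S1   S2 
   S1     S3   S4 
   S2     S5   S6 
   S3     S3   S7 
   S4     S5   S8 
   S5     S3   S7 
   S6     S5   S6 
   S7     S5   S6 
 * S8     S9   S8 
 * S9    S10  S11 
   S10   S10  S11 
   S11    S9   S8 
(> = start, * = accepting)

start=S0 accept=S8,S9 S0-a->S1 S0-b->S2 S1-a->S3 S1-b->S4 S2-a->S5 S2-b->S6 S3-a->S3 S3-b->S7 S4-a->S5 S4-b->S8 S5-a->S3 S5-b->S7 S6-a->S5 S6-b->S6 S7-a->S5 S7-b->S6 S8-a->S9 S8-b->S8 S9-a->S10 S9-b->S11 S10-a->S10 S10-b->S11 S11-a->S9 S11-b->S8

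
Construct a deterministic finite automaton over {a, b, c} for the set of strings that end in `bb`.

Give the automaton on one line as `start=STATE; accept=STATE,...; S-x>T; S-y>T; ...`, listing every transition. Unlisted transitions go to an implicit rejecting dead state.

start=S0; accept=S2; S0-a>S0; S0-b>S1; S0-c>S0; S1-a>S0; S1-b>S2; S1-c>S0; S2-a>S0; S2-b>S2; S2-c>S0

Remember how much of `bb` the current input suffix matches. State S0 means no match yet; S1 means the last symbol is `b`; S2 means the last 2 symbols are `bb`. Only S2 accepts. On a mismatch, fall back to the longest proper suffix that is still a prefix of `bb`.
A 3-state machine:
        a   b   c  
>  S0   S0  S1  S0 
   S1   S0  S2  S0 
 * S2   S0  S2  S0 
(> = start, * = accepting)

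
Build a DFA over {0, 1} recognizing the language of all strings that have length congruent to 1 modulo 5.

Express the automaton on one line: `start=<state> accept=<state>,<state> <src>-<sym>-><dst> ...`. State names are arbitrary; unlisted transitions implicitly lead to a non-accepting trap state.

Only the length mod 5 matters, so use a 5-cycle: from any state, every input symbol moves to the next state, wrapping q4 back to q0. Mark q1 accepting.
        0   1  
>  q0   q1  q1 
 * q1   q2  q2 
   q2   q3  q3 
   q3   q4  q4 
   q4   q0  q0 
(> = start, * = accepting)

start=q0 accept=q1 q0-0->q1 q0-1->q1 q1-0->q2 q1-1->q2 q2-0->q3 q2-1->q3 q3-0->q4 q3-1->q4 q4-0->q0 q4-1->q0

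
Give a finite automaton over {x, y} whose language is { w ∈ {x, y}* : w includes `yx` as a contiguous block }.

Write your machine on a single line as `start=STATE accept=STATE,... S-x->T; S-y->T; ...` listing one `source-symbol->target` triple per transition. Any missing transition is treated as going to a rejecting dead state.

States S0..S1 record the length of the longest prefix of `yx` that matches the current input suffix. Reaching S2 means `yx` has been seen, and we stay there forever. Accept from S2.
A 3-state machine:
        x   y  
>  S0   S0  S1 
   S1   S2  S1 
 * S2   S2  S2 
(> = start, * = accepting)

start=S0; accept=S2; S0-x->S0; S0-y->S1; S1-x->S2; S1-y->S1; S2-x->S2; S2-y->S2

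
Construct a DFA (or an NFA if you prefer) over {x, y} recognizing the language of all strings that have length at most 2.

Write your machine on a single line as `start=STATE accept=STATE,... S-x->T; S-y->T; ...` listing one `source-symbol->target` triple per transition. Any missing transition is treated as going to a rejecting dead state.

We only need to distinguish lengths 0, 1, …, 2, and '>2'. Chain S0 → S1 → S2 → S3 on every symbol, with S3 looping. Accepting states: {S0, S1, S2}.
A 4-state machine:
        x   y  
>* S0   S1  S1 
 * S1   S2  S2 
 * S2   S3  S3 
   S3   S3  S3 
(> = start, * = accepting)

start=S0; accept=S0,S1,S2; S0-x->S1; S0-y->S1; S1-x->S2; S1-y->S2; S2-x->S3; S2-y->S3; S3-x->S3; S3-y->S3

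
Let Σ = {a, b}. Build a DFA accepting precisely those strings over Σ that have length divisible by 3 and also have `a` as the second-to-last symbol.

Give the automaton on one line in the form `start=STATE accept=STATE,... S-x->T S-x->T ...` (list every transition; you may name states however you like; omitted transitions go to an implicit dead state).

start=S0 accept=S4 S0-a->S1 S0-b->S1 S1-a->S2 S1-b->S3 S2-a->S4 S2-b->S4 S3-a->S0 S3-b->S0 S4-a->S1 S4-b->S1

Run two small machines in parallel and take their product. The first has 3 states tracking the input length modulo 3; the second has 7 states tracking the last 2 symbols read. A product state is a pair (one from each), accepting exactly when both do. After merging equivalent states the machine shrinks.
A 5-state machine:
        a   b  
>  S0   S1  S1 
   S1   S2  S3 
   S2   S4  S4 
   S3   S0  S0 
 * S4   S1  S1 
(> = start, * = accepting)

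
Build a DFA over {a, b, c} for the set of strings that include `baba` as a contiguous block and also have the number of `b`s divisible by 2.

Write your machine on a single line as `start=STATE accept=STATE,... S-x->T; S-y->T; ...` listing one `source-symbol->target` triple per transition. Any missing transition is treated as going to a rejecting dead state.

Handle the two conditions separately and then intersect. The first has 5 states tracking whether and how much of `baba` has been seen; the second has 2 states tracking the count of `b`s modulo 2. A product state is a pair (one from each), accepting exactly when both do.
With 10 states:
        a   b   c  
>  q0   q0  q1  q0 
   q1   q2  q3  q4 
   q2   q4  q5  q4 
   q3   q6  q1  q0 
   q4   q4  q3  q4 
   q5   q7  q1  q0 
   q6   q0  q8  q0 
 * q7   q7  q9  q7 
   q8   q9  q3  q4 
   q9   q9  q7  q9 
(> = start, * = accepting)

start=q0; accept=q7; q0-a->q0; q0-b->q1; q0-c->q0; q1-a->q2; q1-b->q3; q1-c->q4; q2-a->q4; q2-b->q5; q2-c->q4; q3-a->q6; q3-b->q1; q3-c->q0; q4-a->q4; q4-b->q3; q4-c->q4; q5-a->q7; q5-b->q1; q5-c->q0; q6-a->q0; q6-b->q8; q6-c->q0; q7-a->q7; q7-b->q9; q7-c->q7; q8-a->q9; q8-b->q3; q8-c->q4; q9-a->q9; q9-b->q7; q9-c->q9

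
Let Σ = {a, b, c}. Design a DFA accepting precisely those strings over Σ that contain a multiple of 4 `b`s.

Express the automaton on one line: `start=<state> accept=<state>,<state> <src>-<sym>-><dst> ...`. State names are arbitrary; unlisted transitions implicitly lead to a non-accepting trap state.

start=q0 accept=q0 q0-a->q0 q0-b->q1 q0-c->q0 q1-a->q1 q1-b->q2 q1-c->q1 q2-a->q2 q2-b->q3 q2-c->q2 q3-a->q3 q3-b->q0 q3-c->q3

Keep the running count of `b`s modulo 4: each `b` advances along the cycle q0 → q1 → q2 → q3 → q0 while other symbols loop. Accept at q0.
4 states suffice.
        a   b   c  
>* q0   q0  q1  q0 
   q1   q1  q2  q1 
   q2   q2  q3  q2 
   q3   q3  q0  q3 
(> = start, * = accepting)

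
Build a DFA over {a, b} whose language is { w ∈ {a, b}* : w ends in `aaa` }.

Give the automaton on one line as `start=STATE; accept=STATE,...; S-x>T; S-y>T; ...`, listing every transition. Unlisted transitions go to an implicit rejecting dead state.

start=s0; accept=s3; s0-a>s1; s0-b>s0; s1-a>s2; s1-b>s0; s2-a>s3; s2-b>s0; s3-a>s3; s3-b>s0

Let each state record the length of the longest suffix of the input read so far that is also a prefix of `aaa`. s1 means the last symbol is `a`; s2 means the last 2 symbols are `aa`; s3 means the last 3 symbols are `aaa`. Accept only at s3, where the string currently ends in `aaa`.
4 states suffice.
        a   b  
>  s0   s1  s0 
   s1   s2  s0 
   s2   s3  s0 
 * s3   s3  s0 
(> = start, * = accepting)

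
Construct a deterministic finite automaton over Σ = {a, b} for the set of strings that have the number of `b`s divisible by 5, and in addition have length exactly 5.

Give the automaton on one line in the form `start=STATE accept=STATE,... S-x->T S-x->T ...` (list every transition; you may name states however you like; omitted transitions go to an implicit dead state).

Run two small machines in parallel and take their product. The first has 5 states tracking the count of `b`s modulo 5; the second has 7 states tracking the input length, saturating at 6. A product state is a pair (one from each), accepting exactly when both do. Equivalent product states are then merged.
An 11-state machine:
          a    b  
>  s0     s1   s2 
   s1     s3   s4 
   s2     s4   s5 
   s3     s6   s4 
   s4     s4   s4 
   s5     s4   s7 
   s6     s8   s4 
   s7     s4   s9 
   s8    s10   s4 
   s9     s4  s10 
 * s10    s4   s4 
(> = start, * = accepting)

start=s0 accept=s10 s0-a->s1 s0-b->s2 s1-a->s3 s1-b->s4 s2-a->s4 s2-b->s5 s3-a->s6 s3-b->s4 s4-a->s4 s4-b->s4 s5-a->s4 s5-b->s7 s6-a->s8 s6-b->s4 s7-a->s4 s7-b->s9 s8-a->s10 s8-b->s4 s9-a->s4 s9-b->s10 s10-a->s4 s10-b->s4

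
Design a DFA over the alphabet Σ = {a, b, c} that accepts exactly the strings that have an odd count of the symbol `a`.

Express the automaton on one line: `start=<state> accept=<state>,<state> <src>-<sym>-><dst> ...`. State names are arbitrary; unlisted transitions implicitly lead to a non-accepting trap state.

start=q0 accept=q1 q0-a->q1 q0-b->q0 q0-c->q0 q1-a->q0 q1-b->q1 q1-c->q1

Keep the running count of `a`s modulo 2: each `a` advances along the cycle q0 → q1 → q0 while other symbols loop. Accept at q1.
A 2-state machine:
        a   b   c  
>  q0   q1  q0  q0 
 * q1   q0  q1  q1 
(> = start, * = accepting)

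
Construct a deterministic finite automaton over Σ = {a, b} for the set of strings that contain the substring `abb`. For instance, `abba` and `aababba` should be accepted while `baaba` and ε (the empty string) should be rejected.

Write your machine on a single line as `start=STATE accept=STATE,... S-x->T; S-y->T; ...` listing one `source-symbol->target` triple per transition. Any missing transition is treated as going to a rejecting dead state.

States S0..S2 record the length of the longest prefix of `abb` that matches the current input suffix. Reaching S3 means `abb` has been seen, and we stay there forever. Accept from S3.
        a   b  
>  S0   S1  S0 
   S1   S1  S2 
   S2   S1  S3 
 * S3   S3  S3 
(> = start, * = accepting)

start=S0; accept=S3; S0-a->S1; S0-b->S0; S1-a->S1; S1-b->S2; S2-a->S1; S2-b->S3; S3-a->S3; S3-b->S3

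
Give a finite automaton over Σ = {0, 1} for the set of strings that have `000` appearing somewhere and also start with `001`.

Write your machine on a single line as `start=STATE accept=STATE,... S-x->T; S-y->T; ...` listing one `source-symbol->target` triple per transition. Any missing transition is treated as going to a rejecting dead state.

Run two small machines in parallel and take their product. One (4 states) tracks whether and how much of `000` has been seen; the other (5 states) tracks whether the input so far still matches the prefix `001`. Each combined state is a pair, one component from each; accept when both components accept. Minimizing collapses redundant product states.
With 8 states:
        0   1  
>  q0   q1  q2 
   q1   q3  q2 
   q2   q2  q2 
   q3   q2  q4 
   q4   q5  q4 
   q5   q6  q4 
   q6   q7  q4 
 * q7   q7  q7 
(> = start, * = accepting)

start=q0; accept=q7; q0-0->q1; q0-1->q2; q1-0->q3; q1-1->q2; q2-0->q2; q2-1->q2; q3-0->q2; q3-1->q4; q4-0->q5; q4-1->q4; q5-0->q6; q5-1->q4; q6-0->q7; q6-1->q4; q7-0->q7; q7-1->q7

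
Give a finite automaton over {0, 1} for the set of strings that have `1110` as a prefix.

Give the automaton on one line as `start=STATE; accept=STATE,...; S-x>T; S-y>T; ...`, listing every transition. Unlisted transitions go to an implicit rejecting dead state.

start=s0; accept=s4; s0-0>s5; s0-1>s1; s1-0>s5; s1-1>s2; s2-0>s5; s2-1>s3; s3-0>s4; s3-1>s5; s4-0>s4; s4-1>s4; s5-0>s5; s5-1>s5

Walk along `1110` while the input agrees: from s0 take `1` to s1, and so on. Any deviation drops to the rejecting sink s5. Once s4 is reached the prefix is confirmed and every continuation is accepted.
        0   1  
>  s0   s5  s1 
   s1   s5  s2 
   s2   s5  s3 
   s3   s4  s5 
 * s4   s4  s4 
   s5   s5  s5 
(> = start, * = accepting)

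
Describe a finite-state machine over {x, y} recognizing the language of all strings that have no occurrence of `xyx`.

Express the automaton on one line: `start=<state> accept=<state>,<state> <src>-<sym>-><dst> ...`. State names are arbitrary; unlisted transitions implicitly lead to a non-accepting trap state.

This is the complement of 'contains `xyx`'. Use the same substring-matching states — q0 through q3 holding how much of `xyx` has just been matched — but flip the accepting set: everything except the trap q3 accepts.
A 4-state machine:
        x   y  
>* q0   q1  q0 
 * q1   q1  q2 
 * q2   q3  q0 
   q3   q3  q3 
(> = start, * = accepting)

start=q0 accept=q0,q1,q2 q0-x->q1 q0-y->q0 q1-x->q1 q1-y->q2 q2-x->q3 q2-y->q0 q3-x->q3 q3-y->q3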